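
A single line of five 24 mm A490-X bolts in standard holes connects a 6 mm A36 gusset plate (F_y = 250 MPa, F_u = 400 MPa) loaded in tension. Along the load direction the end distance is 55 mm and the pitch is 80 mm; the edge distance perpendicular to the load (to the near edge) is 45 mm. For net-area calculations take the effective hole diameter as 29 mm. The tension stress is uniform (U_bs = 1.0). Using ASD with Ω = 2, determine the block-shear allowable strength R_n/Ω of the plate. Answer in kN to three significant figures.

205 kN

Shear plane L_v = 55 + 4·80 = 375 mm; A_gv = 375 × 6 = 2250 mm².
A_nv = (375 − 4.5·29) × 6 = 1467 mm².
A_nt = (45 − 0.5·29) × 6 = 183 mm².
0.6 F_u A_nv = 352.1 kN; 0.6 F_y A_gv = 337.5 kN → shear yielding governs the shear term.
R_n = 337.5 + 1.0 × 400 × 183 / 1000 = 410.7 kN.
Allowable strength R_n/Ω = 410.7 / 2 = 205 kN.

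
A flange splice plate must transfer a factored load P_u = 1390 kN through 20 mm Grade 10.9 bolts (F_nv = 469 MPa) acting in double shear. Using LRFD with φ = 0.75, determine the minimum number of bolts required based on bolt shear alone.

7 bolts

A_b = π·20²/4 = 314.2 mm².
Per-bolt design strength φR_n = 0.75 × 469 × 314.2 × 2 / 1000 = 221 kN.
n ≥ 1390 / 221 = 6.289 → use 7 bolts.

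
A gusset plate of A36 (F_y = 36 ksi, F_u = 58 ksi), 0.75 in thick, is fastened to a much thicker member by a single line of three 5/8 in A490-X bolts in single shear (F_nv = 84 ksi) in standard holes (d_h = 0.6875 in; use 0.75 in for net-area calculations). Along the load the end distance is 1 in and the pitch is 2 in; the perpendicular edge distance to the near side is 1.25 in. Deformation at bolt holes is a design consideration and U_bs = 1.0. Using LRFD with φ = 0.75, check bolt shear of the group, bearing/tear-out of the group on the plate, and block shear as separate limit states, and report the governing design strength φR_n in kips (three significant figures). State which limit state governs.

Bolt shear: A_b = π·0.625²/4 = 0.3068 in²; R_n = 84 × 0.3068 × 3 × 1 = 77.31 kips → 0.75 × 77.31 = 58 kips.
Bearing: edge l_c = 0.6562, r_n = 34.26 kips; interior l_c = 1.312, r_n = 65.25 kips; R_n = 34.26 + 2·65.25 = 164.8 kips → 124 kips.
Block shear: A_gv = 3.75, A_nv = 2.344, A_nt = 0.6562 in²; R_n = min(0.6F_uA_nv, 0.6F_yA_gv) + U_bs·F_u·A_nt = 119.1 kips → 89.3 kips.
Bolt shear governs: 58 kips.

58 kips (bolt shear governs)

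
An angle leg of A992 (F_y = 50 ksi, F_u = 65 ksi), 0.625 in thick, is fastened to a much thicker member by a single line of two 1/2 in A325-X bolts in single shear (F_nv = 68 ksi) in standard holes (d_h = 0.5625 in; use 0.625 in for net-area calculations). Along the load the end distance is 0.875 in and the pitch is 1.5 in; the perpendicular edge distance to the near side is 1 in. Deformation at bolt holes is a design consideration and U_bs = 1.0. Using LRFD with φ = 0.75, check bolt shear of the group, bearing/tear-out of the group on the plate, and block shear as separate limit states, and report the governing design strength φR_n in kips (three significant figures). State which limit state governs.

20 kips (bolt shear governs)

Bolt shear: A_b = π·0.5²/4 = 0.1963 in²; R_n = 68 × 0.1963 × 2 × 1 = 26.7 kips → 0.75 × 26.7 = 20 kips.
Bearing: edge l_c = 0.5938, r_n = 28.95 kips; interior l_c = 0.9375, r_n = 45.7 kips; R_n = 28.95 + 1·45.7 = 74.65 kips → 56 kips.
Block shear: A_gv = 1.484, A_nv = 0.8984, A_nt = 0.4297 in²; R_n = min(0.6F_uA_nv, 0.6F_yA_gv) + U_bs·F_u·A_nt = 62.97 kips → 47.2 kips.
Bolt shear governs: 20 kips.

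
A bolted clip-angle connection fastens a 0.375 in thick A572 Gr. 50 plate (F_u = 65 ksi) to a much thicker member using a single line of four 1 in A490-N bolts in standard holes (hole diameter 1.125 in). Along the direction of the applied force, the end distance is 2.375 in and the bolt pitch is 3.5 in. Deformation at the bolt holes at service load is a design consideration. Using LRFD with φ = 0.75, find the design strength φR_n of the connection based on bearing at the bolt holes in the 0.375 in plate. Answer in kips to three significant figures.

Per bolt r_n = 1.2 l_c t F_u ≤ 2.4 d t F_u; upper limit = 2.4 × 1 × 0.375 × 65 = 58.5 kips.
Edge bolt: l_c = 2.375 − 1.125/2 = 1.812 in → 1.2 × 1.812 × 0.375 × 65 = 53.02 → r_n = 53.02 kips.
Interior bolts: l_c = 3.5 − 1.125 = 2.375 in → 1.2 × 2.375 × 0.375 × 65 = 69.47 → r_n = 58.5 kips.
R_n = 1 × 53.02 + 3 × 58.5 = 228.5 kips.
Design strength φR_n = 0.75 × 228.5 = 171 kips.

171 kips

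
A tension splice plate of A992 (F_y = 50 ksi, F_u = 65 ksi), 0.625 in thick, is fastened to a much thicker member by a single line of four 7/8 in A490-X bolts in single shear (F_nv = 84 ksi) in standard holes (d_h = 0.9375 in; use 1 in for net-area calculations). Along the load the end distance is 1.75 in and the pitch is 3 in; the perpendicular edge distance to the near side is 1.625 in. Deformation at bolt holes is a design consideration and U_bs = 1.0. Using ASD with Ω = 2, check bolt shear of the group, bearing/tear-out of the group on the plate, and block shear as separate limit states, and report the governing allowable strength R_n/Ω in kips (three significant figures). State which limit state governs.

Bolt shear: A_b = π·0.875²/4 = 0.6013 in²; R_n = 84 × 0.6013 × 4 × 1 = 202 kips → 202 / 2 = 101 kips.
Bearing: edge l_c = 1.281, r_n = 62.46 kips; interior l_c = 2.062, r_n = 85.31 kips; R_n = 62.46 + 3·85.31 = 318.4 kips → 159 kips.
Block shear: A_gv = 6.719, A_nv = 4.531, A_nt = 0.7031 in²; R_n = min(0.6F_uA_nv, 0.6F_yA_gv) + U_bs·F_u·A_nt = 222.4 kips → 111 kips.
Bolt shear governs: 101 kips.

101 kips (bolt shear governs)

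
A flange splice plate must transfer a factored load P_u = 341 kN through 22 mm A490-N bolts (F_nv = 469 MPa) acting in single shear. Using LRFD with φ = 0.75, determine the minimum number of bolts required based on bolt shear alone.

3 bolts

A_b = π·22²/4 = 380.1 mm².
Per-bolt design strength φR_n = 0.75 × 469 × 380.1 × 1 / 1000 = 133.7 kN.
n ≥ 341 / 133.7 = 2.55 → use 3 bolts.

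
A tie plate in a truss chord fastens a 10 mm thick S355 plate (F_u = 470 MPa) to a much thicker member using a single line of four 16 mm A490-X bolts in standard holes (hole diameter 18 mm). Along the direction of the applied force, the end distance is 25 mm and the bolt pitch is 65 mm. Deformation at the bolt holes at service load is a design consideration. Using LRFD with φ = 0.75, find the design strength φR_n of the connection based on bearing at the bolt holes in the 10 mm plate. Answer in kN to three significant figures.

474 kN

Per bolt r_n = 1.2 l_c t F_u ≤ 2.4 d t F_u; upper limit = 2.4 × 16 × 10 × 470 / 1000 = 180.5 kN.
Edge bolt: l_c = 25 − 18/2 = 16 mm → 1.2 × 16 × 10 × 470 / 1000 = 90.24 → r_n = 90.24 kN.
Interior bolts: l_c = 65 − 18 = 47 mm → 1.2 × 47 × 10 × 470 / 1000 = 265.1 → r_n = 180.5 kN.
R_n = 1 × 90.24 + 3 × 180.5 = 631.7 kN.
Design strength φR_n = 0.75 × 631.7 = 474 kN.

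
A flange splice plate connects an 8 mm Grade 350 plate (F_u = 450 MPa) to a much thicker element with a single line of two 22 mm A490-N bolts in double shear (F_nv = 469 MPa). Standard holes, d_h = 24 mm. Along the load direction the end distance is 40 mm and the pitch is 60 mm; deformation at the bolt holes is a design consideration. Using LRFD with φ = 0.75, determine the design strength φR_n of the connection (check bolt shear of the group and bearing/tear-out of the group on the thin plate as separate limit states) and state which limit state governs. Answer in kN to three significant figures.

Bolt shear: A_b = π·22²/4 = 380.1 mm²; R_n = 469 × 380.1 × 2 × 2 / 1000 = 713.1 kN → 0.75 × 713.1 = 535 kN.
Bearing (1.2 l_c t F_u ≤ 2.4 d t F_u): upper limit = 2.4·22·8·450 / 1000 = 190.1 kN.
  Edge l_c = 40 − 24/2 = 28 → r_n = 121 kN; interior l_c = 60 − 24 = 36 → r_n = 155.5 kN.
  R_n,bearing = 1·121 + 1·155.5 = 276.5 kN → 0.75 × 276.5 = 207 kN.
Bearing governs: 207 kN.

207 kN (bearing governs)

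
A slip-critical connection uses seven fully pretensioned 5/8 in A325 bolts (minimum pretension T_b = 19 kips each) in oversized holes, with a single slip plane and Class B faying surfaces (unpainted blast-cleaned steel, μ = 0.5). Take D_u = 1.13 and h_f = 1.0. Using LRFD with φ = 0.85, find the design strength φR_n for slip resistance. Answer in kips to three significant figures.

R_n = μ · D_u · h_f · T_b · n_s · n_b = 0.5 × 1.13 × 1.0 × 19 × 1 × 7 = 75.14 kips.
Design strength φR_n = 0.85 × 75.14 = 63.9 kips.

63.9 kips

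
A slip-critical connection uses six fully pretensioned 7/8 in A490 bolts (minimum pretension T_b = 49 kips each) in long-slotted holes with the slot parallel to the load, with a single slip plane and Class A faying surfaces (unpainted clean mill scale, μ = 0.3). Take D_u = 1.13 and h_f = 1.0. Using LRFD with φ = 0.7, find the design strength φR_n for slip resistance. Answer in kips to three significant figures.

R_n = μ · D_u · h_f · T_b · n_s · n_b = 0.3 × 1.13 × 1.0 × 49 × 1 × 6 = 99.67 kips.
Design strength φR_n = 0.7 × 99.67 = 69.8 kips.

69.8 kips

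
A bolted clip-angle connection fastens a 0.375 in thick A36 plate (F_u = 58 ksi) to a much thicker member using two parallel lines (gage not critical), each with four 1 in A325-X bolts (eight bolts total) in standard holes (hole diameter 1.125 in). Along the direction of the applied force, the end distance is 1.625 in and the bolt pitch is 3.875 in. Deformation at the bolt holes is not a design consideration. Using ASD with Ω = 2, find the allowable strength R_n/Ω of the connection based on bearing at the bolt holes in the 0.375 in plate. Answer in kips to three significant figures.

230 kips

Per bolt r_n = 1.5 l_c t F_u ≤ 3.0 d t F_u; upper limit = 3.0 × 1 × 0.375 × 58 = 65.25 kips.
Edge bolt: l_c = 1.625 − 1.125/2 = 1.062 in → 1.5 × 1.062 × 0.375 × 58 = 34.66 → r_n = 34.66 kips.
Interior bolts: l_c = 3.875 − 1.125 = 2.75 in → 1.5 × 2.75 × 0.375 × 58 = 89.72 → r_n = 65.25 kips.
R_n = 2 × 34.66 + 6 × 65.25 = 460.8 kips.
Allowable strength R_n/Ω = 460.8 / 2 = 230 kips.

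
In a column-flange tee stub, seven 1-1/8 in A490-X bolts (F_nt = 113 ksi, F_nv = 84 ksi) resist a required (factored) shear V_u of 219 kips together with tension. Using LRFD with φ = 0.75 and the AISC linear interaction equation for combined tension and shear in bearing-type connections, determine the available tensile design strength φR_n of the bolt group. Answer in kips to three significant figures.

472 kips

A_b = π·1.125²/4 = 0.994 in²; f_rv = 219 / (7 × 0.994) = 31.47 ksi.
F'_nt = 1.3 F_nt − (F_nt / φF_nv) f_rv = 1.3·113 − (113/(0.75·84))·31.47 = 90.45 ksi, capped at F_nt → F'_nt = 90.45 ksi.
R_n = F'_nt · A_b · n = 90.45 × 0.994 × 7 = 629.3 kips.
Design strength φR_n = 0.75 × 629.3 = 472 kips.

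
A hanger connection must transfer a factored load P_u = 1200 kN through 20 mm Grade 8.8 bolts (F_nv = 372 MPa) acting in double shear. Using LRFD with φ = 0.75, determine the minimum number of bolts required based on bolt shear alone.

A_b = π·20²/4 = 314.2 mm².
Per-bolt design strength φR_n = 0.75 × 372 × 314.2 × 2 / 1000 = 175.3 kN.
n ≥ 1200 / 175.3 = 6.845 → use 7 bolts.

7 bolts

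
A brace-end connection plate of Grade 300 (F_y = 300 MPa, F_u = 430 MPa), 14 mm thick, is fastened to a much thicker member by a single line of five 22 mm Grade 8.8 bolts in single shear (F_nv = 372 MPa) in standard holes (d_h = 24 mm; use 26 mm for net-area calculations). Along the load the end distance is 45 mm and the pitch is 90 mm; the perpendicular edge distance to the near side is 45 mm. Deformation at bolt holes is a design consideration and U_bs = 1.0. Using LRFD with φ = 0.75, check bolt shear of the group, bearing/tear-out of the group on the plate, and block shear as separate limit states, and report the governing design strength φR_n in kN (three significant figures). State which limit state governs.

530 kN (bolt shear governs)

Bolt shear: A_b = π·22²/4 = 380.1 mm²; R_n = 372 × 380.1 × 5 × 1 / 1000 = 707 kN → 0.75 × 707 = 530 kN.
Bearing: edge l_c = 33, r_n = 238.4 kN; interior l_c = 66, r_n = 317.9 kN; R_n = 238.4 + 4·317.9 = 1510 kN → 1130 kN.
Block shear: A_gv = 5670, A_nv = 4032, A_nt = 448 mm²; R_n = min(0.6F_uA_nv, 0.6F_yA_gv) + U_bs·F_u·A_nt = 1213 kN → 910 kN.
Bolt shear governs: 530 kN.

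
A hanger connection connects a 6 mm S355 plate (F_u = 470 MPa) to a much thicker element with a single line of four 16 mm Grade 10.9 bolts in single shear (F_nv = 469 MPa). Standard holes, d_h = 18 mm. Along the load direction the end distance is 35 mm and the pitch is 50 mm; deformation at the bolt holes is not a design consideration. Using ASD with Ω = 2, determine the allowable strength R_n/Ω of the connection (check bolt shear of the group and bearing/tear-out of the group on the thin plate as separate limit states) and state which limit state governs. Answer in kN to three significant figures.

189 kN (bolt shear governs)

Bolt shear: A_b = π·16²/4 = 201.1 mm²; R_n = 469 × 201.1 × 4 × 1 / 1000 = 377.2 kN → 377.2 / 2 = 189 kN.
Bearing (1.5 l_c t F_u ≤ 3.0 d t F_u): upper limit = 3.0·16·6·470 / 1000 = 135.4 kN.
  Edge l_c = 35 − 18/2 = 26 → r_n = 110 kN; interior l_c = 50 − 18 = 32 → r_n = 135.4 kN.
  R_n,bearing = 1·110 + 3·135.4 = 516.1 kN → 516.1 / 2 = 258 kN.
Bolt shear governs: 189 kN.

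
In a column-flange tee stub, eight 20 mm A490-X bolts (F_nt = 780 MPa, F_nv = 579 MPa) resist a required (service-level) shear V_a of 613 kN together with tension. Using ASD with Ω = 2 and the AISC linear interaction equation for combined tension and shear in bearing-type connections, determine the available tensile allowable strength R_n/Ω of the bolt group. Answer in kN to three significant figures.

A_b = π·20²/4 = 314.2 mm²; f_rv = 613 × 1000 / (8 × 314.2) = 243.9 MPa.
F'_nt = 1.3 F_nt − (Ω F_nt / F_nv) f_rv = 1.3·780 − (2·780/579)·243.9 = 356.8 MPa, capped at F_nt → F'_nt = 356.8 MPa.
R_n = F'_nt · A_b · n = 356.8 × 314.2 × 8 / 1000 = 896.9 kN.
Allowable strength R_n/Ω = 896.9 / 2 = 448 kN.

448 kN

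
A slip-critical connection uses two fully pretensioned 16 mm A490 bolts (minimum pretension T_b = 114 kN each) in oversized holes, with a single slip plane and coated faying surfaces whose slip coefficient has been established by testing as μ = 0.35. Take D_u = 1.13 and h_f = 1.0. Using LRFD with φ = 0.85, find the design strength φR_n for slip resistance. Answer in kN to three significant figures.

76.6 kN

R_n = μ · D_u · h_f · T_b · n_s · n_b = 0.35 × 1.13 × 1.0 × 114 × 1 × 2 = 90.17 kN.
Design strength φR_n = 0.85 × 90.17 = 76.6 kN.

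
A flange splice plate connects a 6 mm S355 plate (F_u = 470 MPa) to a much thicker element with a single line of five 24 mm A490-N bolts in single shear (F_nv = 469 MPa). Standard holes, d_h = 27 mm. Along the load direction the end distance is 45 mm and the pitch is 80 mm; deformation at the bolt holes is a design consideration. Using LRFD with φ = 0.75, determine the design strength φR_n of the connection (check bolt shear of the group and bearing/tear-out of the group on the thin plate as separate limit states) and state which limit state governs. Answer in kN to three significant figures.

567 kN (bearing governs)

Bolt shear: A_b = π·24²/4 = 452.4 mm²; R_n = 469 × 452.4 × 5 × 1 / 1000 = 1061 kN → 0.75 × 1061 = 796 kN.
Bearing (1.2 l_c t F_u ≤ 2.4 d t F_u): upper limit = 2.4·24·6·470 / 1000 = 162.4 kN.
  Edge l_c = 45 − 27/2 = 31.5 → r_n = 106.6 kN; interior l_c = 80 − 27 = 53 → r_n = 162.4 kN.
  R_n,bearing = 1·106.6 + 4·162.4 = 756.3 kN → 0.75 × 756.3 = 567 kN.
Bearing governs: 567 kN.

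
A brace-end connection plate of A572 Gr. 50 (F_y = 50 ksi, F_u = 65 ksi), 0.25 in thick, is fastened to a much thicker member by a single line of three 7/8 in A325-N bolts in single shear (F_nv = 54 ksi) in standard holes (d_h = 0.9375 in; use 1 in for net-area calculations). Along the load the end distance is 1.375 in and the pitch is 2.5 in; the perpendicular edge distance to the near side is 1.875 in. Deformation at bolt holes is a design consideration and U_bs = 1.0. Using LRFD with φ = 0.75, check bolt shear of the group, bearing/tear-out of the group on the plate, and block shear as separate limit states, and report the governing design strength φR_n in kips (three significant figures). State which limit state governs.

45.1 kips (block shear governs)

Bolt shear: A_b = π·0.875²/4 = 0.6013 in²; R_n = 54 × 0.6013 × 3 × 1 = 97.41 kips → 0.75 × 97.41 = 73.1 kips.
Bearing: edge l_c = 0.9062, r_n = 17.67 kips; interior l_c = 1.562, r_n = 30.47 kips; R_n = 17.67 + 2·30.47 = 78.61 kips → 59 kips.
Block shear: A_gv = 1.594, A_nv = 0.9688, A_nt = 0.3438 in²; R_n = min(0.6F_uA_nv, 0.6F_yA_gv) + U_bs·F_u·A_nt = 60.12 kips → 45.1 kips.
Block shear governs: 45.1 kips.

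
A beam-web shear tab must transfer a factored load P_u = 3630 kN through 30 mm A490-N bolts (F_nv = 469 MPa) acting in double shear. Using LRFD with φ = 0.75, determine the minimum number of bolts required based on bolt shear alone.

A_b = π·30²/4 = 706.9 mm².
Per-bolt design strength φR_n = 0.75 × 469 × 706.9 × 2 / 1000 = 497.3 kN.
n ≥ 3630 / 497.3 = 7.3 → use 8 bolts.

8 bolts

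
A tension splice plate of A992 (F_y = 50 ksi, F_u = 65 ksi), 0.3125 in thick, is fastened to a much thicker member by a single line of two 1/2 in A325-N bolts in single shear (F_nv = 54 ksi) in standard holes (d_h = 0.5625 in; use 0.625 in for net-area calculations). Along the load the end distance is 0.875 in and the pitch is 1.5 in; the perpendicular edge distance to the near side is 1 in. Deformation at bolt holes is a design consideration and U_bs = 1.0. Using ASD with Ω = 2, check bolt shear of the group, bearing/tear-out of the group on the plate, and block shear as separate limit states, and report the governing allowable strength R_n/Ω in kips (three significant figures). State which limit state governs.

Bolt shear: A_b = π·0.5²/4 = 0.1963 in²; R_n = 54 × 0.1963 × 2 × 1 = 21.21 kips → 21.21 / 2 = 10.6 kips.
Bearing: edge l_c = 0.5938, r_n = 14.47 kips; interior l_c = 0.9375, r_n = 22.85 kips; R_n = 14.47 + 1·22.85 = 37.32 kips → 18.7 kips.
Block shear: A_gv = 0.7422, A_nv = 0.4492, A_nt = 0.2148 in²; R_n = min(0.6F_uA_nv, 0.6F_yA_gv) + U_bs·F_u·A_nt = 31.48 kips → 15.7 kips.
Bolt shear governs: 10.6 kips.

10.6 kips (bolt shear governs)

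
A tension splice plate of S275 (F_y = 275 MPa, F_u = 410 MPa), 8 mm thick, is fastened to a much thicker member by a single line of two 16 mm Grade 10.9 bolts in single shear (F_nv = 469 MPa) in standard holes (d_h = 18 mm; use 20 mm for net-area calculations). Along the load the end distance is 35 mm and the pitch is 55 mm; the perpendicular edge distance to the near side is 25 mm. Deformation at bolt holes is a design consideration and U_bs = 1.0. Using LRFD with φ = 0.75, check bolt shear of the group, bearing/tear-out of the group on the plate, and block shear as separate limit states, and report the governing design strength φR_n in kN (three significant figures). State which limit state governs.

125 kN (block shear governs)

Bolt shear: A_b = π·16²/4 = 201.1 mm²; R_n = 469 × 201.1 × 2 × 1 / 1000 = 188.6 kN → 0.75 × 188.6 = 141 kN.
Bearing: edge l_c = 26, r_n = 102.3 kN; interior l_c = 37, r_n = 126 kN; R_n = 102.3 + 1·126 = 228.3 kN → 171 kN.
Block shear: A_gv = 720, A_nv = 480, A_nt = 120 mm²; R_n = min(0.6F_uA_nv, 0.6F_yA_gv) + U_bs·F_u·A_nt = 167.3 kN → 125 kN.
Block shear governs: 125 kN.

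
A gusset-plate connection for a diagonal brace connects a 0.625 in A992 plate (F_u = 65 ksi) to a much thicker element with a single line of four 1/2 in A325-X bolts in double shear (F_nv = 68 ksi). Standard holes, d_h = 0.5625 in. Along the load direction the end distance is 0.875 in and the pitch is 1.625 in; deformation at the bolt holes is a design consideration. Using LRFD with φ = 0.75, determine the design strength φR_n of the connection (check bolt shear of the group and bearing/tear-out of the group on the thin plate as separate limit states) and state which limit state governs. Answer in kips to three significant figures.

80.1 kips (bolt shear governs)

Bolt shear: A_b = π·0.5²/4 = 0.1963 in²; R_n = 68 × 0.1963 × 4 × 2 = 106.8 kips → 0.75 × 106.8 = 80.1 kips.
Bearing (1.2 l_c t F_u ≤ 2.4 d t F_u): upper limit = 2.4·0.5·0.625·65 = 48.75 kips.
  Edge l_c = 0.875 − 0.5625/2 = 0.5938 → r_n = 28.95 kips; interior l_c = 1.625 − 0.5625 = 1.062 → r_n = 48.75 kips.
  R_n,bearing = 1·28.95 + 3·48.75 = 175.2 kips → 0.75 × 175.2 = 131 kips.
Bolt shear governs: 80.1 kips.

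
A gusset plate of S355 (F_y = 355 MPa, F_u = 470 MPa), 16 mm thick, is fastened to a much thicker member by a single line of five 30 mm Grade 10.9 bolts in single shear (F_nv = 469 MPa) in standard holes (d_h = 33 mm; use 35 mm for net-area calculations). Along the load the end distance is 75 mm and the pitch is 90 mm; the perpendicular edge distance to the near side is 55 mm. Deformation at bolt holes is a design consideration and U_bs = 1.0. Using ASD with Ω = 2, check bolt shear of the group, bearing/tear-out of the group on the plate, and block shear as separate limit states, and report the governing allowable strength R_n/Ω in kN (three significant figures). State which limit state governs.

767 kN (block shear governs)

Bolt shear: A_b = π·30²/4 = 706.9 mm²; R_n = 469 × 706.9 × 5 × 1 / 1000 = 1658 kN → 1658 / 2 = 829 kN.
Bearing: edge l_c = 58.5, r_n = 527.9 kN; interior l_c = 57, r_n = 514.4 kN; R_n = 527.9 + 4·514.4 = 2585 kN → 1290 kN.
Block shear: A_gv = 6960, A_nv = 4440, A_nt = 600 mm²; R_n = min(0.6F_uA_nv, 0.6F_yA_gv) + U_bs·F_u·A_nt = 1534 kN → 767 kN.
Block shear governs: 767 kN.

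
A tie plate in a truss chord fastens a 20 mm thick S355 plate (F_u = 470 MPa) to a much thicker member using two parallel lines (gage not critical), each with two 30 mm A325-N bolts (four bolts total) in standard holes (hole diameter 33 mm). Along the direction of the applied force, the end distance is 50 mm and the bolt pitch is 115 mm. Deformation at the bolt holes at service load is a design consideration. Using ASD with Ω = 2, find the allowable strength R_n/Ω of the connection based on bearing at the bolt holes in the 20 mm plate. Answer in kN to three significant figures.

Per bolt r_n = 1.2 l_c t F_u ≤ 2.4 d t F_u; upper limit = 2.4 × 30 × 20 × 470 / 1000 = 676.8 kN.
Edge bolt: l_c = 50 − 33/2 = 33.5 mm → 1.2 × 33.5 × 20 × 470 / 1000 = 377.9 → r_n = 377.9 kN.
Interior bolts: l_c = 115 − 33 = 82 mm → 1.2 × 82 × 20 × 470 / 1000 = 925 → r_n = 676.8 kN.
R_n = 2 × 377.9 + 2 × 676.8 = 2109 kN.
Allowable strength R_n/Ω = 2109 / 2 = 1050 kN.

1050 kN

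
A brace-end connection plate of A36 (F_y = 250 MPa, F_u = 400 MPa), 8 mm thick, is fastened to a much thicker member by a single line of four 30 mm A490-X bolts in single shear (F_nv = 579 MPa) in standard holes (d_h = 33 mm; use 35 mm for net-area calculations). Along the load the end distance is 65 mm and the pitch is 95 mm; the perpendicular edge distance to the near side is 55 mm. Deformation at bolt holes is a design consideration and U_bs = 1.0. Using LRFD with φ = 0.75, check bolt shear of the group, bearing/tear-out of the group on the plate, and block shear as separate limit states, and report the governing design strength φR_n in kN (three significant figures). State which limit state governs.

Bolt shear: A_b = π·30²/4 = 706.9 mm²; R_n = 579 × 706.9 × 4 × 1 / 1000 = 1637 kN → 0.75 × 1637 = 1230 kN.
Bearing: edge l_c = 48.5, r_n = 186.2 kN; interior l_c = 62, r_n = 230.4 kN; R_n = 186.2 + 3·230.4 = 877.4 kN → 658 kN.
Block shear: A_gv = 2800, A_nv = 1820, A_nt = 300 mm²; R_n = min(0.6F_uA_nv, 0.6F_yA_gv) + U_bs·F_u·A_nt = 540 kN → 405 kN.
Block shear governs: 405 kN.

405 kN (block shear governs)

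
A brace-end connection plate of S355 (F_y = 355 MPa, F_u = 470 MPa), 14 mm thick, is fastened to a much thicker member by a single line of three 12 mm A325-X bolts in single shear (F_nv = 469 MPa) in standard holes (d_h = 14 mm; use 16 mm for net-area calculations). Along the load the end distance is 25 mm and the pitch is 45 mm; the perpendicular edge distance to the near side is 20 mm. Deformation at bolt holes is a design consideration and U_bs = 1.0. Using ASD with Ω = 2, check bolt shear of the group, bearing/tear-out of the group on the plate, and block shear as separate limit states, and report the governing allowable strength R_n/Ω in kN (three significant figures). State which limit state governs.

79.6 kN (bolt shear governs)

Bolt shear: A_b = π·12²/4 = 113.1 mm²; R_n = 469 × 113.1 × 3 × 1 / 1000 = 159.1 kN → 159.1 / 2 = 79.6 kN.
Bearing: edge l_c = 18, r_n = 142.1 kN; interior l_c = 31, r_n = 189.5 kN; R_n = 142.1 + 2·189.5 = 521.1 kN → 261 kN.
Block shear: A_gv = 1610, A_nv = 1050, A_nt = 168 mm²; R_n = min(0.6F_uA_nv, 0.6F_yA_gv) + U_bs·F_u·A_nt = 375.1 kN → 188 kN.
Bolt shear governs: 79.6 kN.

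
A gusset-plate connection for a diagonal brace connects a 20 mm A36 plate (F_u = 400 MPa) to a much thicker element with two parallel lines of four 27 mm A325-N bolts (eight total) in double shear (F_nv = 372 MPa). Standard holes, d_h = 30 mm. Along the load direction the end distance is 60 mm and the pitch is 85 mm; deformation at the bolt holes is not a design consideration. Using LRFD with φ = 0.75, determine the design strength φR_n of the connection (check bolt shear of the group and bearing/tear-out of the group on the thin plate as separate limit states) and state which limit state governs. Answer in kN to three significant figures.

2560 kN (bolt shear governs)

Bolt shear: A_b = π·27²/4 = 572.6 mm²; R_n = 372 × 572.6 × 8 × 2 / 1000 = 3408 kN → 0.75 × 3408 = 2560 kN.
Bearing (1.5 l_c t F_u ≤ 3.0 d t F_u): upper limit = 3.0·27·20·400 / 1000 = 648 kN.
  Edge l_c = 60 − 30/2 = 45 → r_n = 540 kN; interior l_c = 85 − 30 = 55 → r_n = 648 kN.
  R_n,bearing = 2·540 + 6·648 = 4968 kN → 0.75 × 4968 = 3730 kN.
Bolt shear governs: 2560 kN.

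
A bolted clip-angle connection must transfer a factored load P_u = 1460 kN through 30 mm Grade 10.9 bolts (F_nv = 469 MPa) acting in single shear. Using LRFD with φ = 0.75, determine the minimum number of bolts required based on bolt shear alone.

6 bolts

A_b = π·30²/4 = 706.9 mm².
Per-bolt design strength φR_n = 0.75 × 469 × 706.9 × 1 / 1000 = 248.6 kN.
n ≥ 1460 / 248.6 = 5.872 → use 6 bolts.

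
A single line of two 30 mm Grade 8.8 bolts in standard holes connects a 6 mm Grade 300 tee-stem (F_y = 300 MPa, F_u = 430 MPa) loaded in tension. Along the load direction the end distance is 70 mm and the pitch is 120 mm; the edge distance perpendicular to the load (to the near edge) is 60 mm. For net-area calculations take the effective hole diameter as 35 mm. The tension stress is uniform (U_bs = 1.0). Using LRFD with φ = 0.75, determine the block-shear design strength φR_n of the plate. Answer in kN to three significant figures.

236 kN

Shear plane L_v = 70 + 1·120 = 190 mm; A_gv = 190 × 6 = 1140 mm².
A_nv = (190 − 1.5·35) × 6 = 825 mm².
A_nt = (60 − 0.5·35) × 6 = 255 mm².
0.6 F_u A_nv = 212.8 kN; 0.6 F_y A_gv = 205.2 kN → shear yielding governs the shear term.
R_n = 205.2 + 1.0 × 430 × 255 / 1000 = 314.9 kN.
Design strength φR_n = 0.75 × 314.9 = 236 kN.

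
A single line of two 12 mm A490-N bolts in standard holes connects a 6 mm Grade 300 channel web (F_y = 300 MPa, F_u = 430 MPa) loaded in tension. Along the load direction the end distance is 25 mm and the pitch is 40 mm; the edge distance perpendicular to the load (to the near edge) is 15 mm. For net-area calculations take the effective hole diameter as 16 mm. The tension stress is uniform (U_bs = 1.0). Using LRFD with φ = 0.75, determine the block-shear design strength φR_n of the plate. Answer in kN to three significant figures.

61.1 kN

Shear plane L_v = 25 + 1·40 = 65 mm; A_gv = 65 × 6 = 390 mm².
A_nv = (65 − 1.5·16) × 6 = 246 mm².
A_nt = (15 − 0.5·16) × 6 = 42 mm².
0.6 F_u A_nv = 63.47 kN; 0.6 F_y A_gv = 70.2 kN → shear rupture governs the shear term.
R_n = 63.47 + 1.0 × 430 × 42 / 1000 = 81.53 kN.
Design strength φR_n = 0.75 × 81.53 = 61.1 kN.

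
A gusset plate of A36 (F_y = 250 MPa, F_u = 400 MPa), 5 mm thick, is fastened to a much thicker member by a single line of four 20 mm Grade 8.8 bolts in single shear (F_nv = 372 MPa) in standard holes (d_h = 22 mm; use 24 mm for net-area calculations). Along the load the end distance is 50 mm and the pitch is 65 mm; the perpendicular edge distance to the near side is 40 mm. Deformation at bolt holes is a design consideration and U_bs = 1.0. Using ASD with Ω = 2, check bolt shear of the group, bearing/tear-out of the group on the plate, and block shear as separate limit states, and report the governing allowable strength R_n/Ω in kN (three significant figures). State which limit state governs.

120 kN (block shear governs)

Bolt shear: A_b = π·20²/4 = 314.2 mm²; R_n = 372 × 314.2 × 4 × 1 / 1000 = 467.5 kN → 467.5 / 2 = 234 kN.
Bearing: edge l_c = 39, r_n = 93.6 kN; interior l_c = 43, r_n = 96 kN; R_n = 93.6 + 3·96 = 381.6 kN → 191 kN.
Block shear: A_gv = 1225, A_nv = 805, A_nt = 140 mm²; R_n = min(0.6F_uA_nv, 0.6F_yA_gv) + U_bs·F_u·A_nt = 239.8 kN → 120 kN.
Block shear governs: 120 kN.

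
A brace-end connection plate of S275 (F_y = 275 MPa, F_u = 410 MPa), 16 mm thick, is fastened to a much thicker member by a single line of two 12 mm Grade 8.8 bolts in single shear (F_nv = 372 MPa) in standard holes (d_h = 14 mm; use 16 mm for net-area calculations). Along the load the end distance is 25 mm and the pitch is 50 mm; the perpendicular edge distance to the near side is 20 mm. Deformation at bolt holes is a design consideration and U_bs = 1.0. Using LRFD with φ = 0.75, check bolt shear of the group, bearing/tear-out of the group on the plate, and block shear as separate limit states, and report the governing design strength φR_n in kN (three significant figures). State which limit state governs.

Bolt shear: A_b = π·12²/4 = 113.1 mm²; R_n = 372 × 113.1 × 2 × 1 / 1000 = 84.14 kN → 0.75 × 84.14 = 63.1 kN.
Bearing: edge l_c = 18, r_n = 141.7 kN; interior l_c = 36, r_n = 188.9 kN; R_n = 141.7 + 1·188.9 = 330.6 kN → 248 kN.
Block shear: A_gv = 1200, A_nv = 816, A_nt = 192 mm²; R_n = min(0.6F_uA_nv, 0.6F_yA_gv) + U_bs·F_u·A_nt = 276.7 kN → 208 kN.
Bolt shear governs: 63.1 kN.

63.1 kN (bolt shear governs)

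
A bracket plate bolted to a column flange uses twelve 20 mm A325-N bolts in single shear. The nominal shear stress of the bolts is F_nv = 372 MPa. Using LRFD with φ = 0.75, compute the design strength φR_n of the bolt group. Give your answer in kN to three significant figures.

A_b = π × 20² / 4 = 314.2 mm².
R_n = F_nv · A_b · n · n_s = 372 × 314.2 × 12 × 1 / 1000 = 1402 kN.
Design strength φR_n = 0.75 × 1402 = 1050 kN.

1050 kN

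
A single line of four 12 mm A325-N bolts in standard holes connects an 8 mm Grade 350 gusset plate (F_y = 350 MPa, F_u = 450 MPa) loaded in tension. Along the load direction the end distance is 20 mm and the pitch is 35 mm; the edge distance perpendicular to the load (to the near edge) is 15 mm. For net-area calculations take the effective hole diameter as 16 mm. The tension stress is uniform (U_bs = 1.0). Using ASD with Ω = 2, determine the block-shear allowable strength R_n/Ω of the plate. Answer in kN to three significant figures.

Shear plane L_v = 20 + 3·35 = 125 mm; A_gv = 125 × 8 = 1000 mm².
A_nv = (125 − 3.5·16) × 8 = 552 mm².
A_nt = (15 − 0.5·16) × 8 = 56 mm².
0.6 F_u A_nv = 149 kN; 0.6 F_y A_gv = 210 kN → shear rupture governs the shear term.
R_n = 149 + 1.0 × 450 × 56 / 1000 = 174.2 kN.
Allowable strength R_n/Ω = 174.2 / 2 = 87.1 kN.

87.1 kN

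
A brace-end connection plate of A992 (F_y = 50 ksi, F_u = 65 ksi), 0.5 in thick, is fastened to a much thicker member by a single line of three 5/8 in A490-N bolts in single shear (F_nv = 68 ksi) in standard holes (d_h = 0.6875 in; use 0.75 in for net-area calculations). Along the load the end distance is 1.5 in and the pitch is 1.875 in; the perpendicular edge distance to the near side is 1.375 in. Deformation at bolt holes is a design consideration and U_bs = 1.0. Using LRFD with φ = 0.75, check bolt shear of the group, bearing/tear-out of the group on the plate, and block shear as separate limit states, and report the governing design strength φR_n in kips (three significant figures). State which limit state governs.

46.9 kips (bolt shear governs)

Bolt shear: A_b = π·0.625²/4 = 0.3068 in²; R_n = 68 × 0.3068 × 3 × 1 = 62.59 kips → 0.75 × 62.59 = 46.9 kips.
Bearing: edge l_c = 1.156, r_n = 45.09 kips; interior l_c = 1.188, r_n = 46.31 kips; R_n = 45.09 + 2·46.31 = 137.7 kips → 103 kips.
Block shear: A_gv = 2.625, A_nv = 1.688, A_nt = 0.5 in²; R_n = min(0.6F_uA_nv, 0.6F_yA_gv) + U_bs·F_u·A_nt = 98.31 kips → 73.7 kips.
Bolt shear governs: 46.9 kips.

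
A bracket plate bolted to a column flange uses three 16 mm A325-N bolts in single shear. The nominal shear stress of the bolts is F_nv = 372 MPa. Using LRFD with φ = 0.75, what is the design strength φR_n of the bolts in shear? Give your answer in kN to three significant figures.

A_b = π × 16² / 4 = 201.1 mm².
R_n = F_nv · A_b · n · n_s = 372 × 201.1 × 3 × 1 / 1000 = 224.4 kN.
Design strength φR_n = 0.75 × 224.4 = 168 kN.

168 kN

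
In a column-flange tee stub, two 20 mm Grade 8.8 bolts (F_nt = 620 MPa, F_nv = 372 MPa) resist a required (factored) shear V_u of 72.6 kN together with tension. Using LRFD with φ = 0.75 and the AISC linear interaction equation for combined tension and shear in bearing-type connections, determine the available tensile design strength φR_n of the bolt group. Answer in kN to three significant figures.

A_b = π·20²/4 = 314.2 mm²; f_rv = 72.6 × 1000 / (2 × 314.2) = 115.5 MPa.
F'_nt = 1.3 F_nt − (F_nt / φF_nv) f_rv = 1.3·620 − (620/(0.75·372))·115.5 = 549.2 MPa, capped at F_nt → F'_nt = 549.2 MPa.
R_n = F'_nt · A_b · n = 549.2 × 314.2 × 2 / 1000 = 345.1 kN.
Design strength φR_n = 0.75 × 345.1 = 259 kN.

259 kN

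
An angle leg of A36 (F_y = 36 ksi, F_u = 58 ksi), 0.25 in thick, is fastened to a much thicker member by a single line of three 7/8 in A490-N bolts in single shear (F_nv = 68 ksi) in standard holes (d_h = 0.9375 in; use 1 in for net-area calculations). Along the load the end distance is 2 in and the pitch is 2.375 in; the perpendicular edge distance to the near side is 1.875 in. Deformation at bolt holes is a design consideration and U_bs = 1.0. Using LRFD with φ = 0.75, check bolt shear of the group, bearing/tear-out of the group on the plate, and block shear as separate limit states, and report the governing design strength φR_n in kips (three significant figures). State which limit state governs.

42.3 kips (block shear governs)

Bolt shear: A_b = π·0.875²/4 = 0.6013 in²; R_n = 68 × 0.6013 × 3 × 1 = 122.7 kips → 0.75 × 122.7 = 92 kips.
Bearing: edge l_c = 1.531, r_n = 26.64 kips; interior l_c = 1.438, r_n = 25.01 kips; R_n = 26.64 + 2·25.01 = 76.67 kips → 57.5 kips.
Block shear: A_gv = 1.688, A_nv = 1.062, A_nt = 0.3438 in²; R_n = min(0.6F_uA_nv, 0.6F_yA_gv) + U_bs·F_u·A_nt = 56.39 kips → 42.3 kips.
Block shear governs: 42.3 kips.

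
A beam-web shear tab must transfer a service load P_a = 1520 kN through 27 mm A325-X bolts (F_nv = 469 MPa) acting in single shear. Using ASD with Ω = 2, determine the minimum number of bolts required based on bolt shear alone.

A_b = π·27²/4 = 572.6 mm².
Per-bolt allowable strength R_n/Ω = 469 × 572.6 × 1 / 1000 / 2 = 134.3 kN.
n ≥ 1520 / 134.3 = 11.32 → use 12 bolts.

12 bolts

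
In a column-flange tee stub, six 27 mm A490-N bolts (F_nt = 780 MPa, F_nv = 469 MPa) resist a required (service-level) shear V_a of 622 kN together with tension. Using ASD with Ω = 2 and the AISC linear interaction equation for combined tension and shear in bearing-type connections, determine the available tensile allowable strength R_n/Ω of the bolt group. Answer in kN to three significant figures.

A_b = π·27²/4 = 572.6 mm²; f_rv = 622 × 1000 / (6 × 572.6) = 181.1 MPa.
F'_nt = 1.3 F_nt − (Ω F_nt / F_nv) f_rv = 1.3·780 − (2·780/469)·181.1 = 411.8 MPa, capped at F_nt → F'_nt = 411.8 MPa.
R_n = F'_nt · A_b · n = 411.8 × 572.6 × 6 / 1000 = 1415 kN.
Allowable strength R_n/Ω = 1415 / 2 = 707 kN.

707 kN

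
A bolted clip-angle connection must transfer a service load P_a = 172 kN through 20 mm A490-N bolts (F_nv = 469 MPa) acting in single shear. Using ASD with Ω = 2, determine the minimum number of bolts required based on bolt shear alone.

3 bolts

A_b = π·20²/4 = 314.2 mm².
Per-bolt allowable strength R_n/Ω = 469 × 314.2 × 1 / 1000 / 2 = 73.67 kN.
n ≥ 172 / 73.67 = 2.335 → use 3 bolts.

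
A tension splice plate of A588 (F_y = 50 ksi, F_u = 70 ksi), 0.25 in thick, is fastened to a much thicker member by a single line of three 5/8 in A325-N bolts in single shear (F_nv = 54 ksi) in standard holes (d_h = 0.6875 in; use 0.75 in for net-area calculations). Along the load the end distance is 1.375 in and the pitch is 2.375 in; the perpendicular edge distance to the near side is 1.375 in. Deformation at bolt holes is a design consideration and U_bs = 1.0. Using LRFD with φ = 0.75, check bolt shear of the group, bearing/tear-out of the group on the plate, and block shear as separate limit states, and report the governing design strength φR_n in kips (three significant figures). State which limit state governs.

37.3 kips (bolt shear governs)

Bolt shear: A_b = π·0.625²/4 = 0.3068 in²; R_n = 54 × 0.3068 × 3 × 1 = 49.7 kips → 0.75 × 49.7 = 37.3 kips.
Bearing: edge l_c = 1.031, r_n = 21.66 kips; interior l_c = 1.688, r_n = 26.25 kips; R_n = 21.66 + 2·26.25 = 74.16 kips → 55.6 kips.
Block shear: A_gv = 1.531, A_nv = 1.062, A_nt = 0.25 in²; R_n = min(0.6F_uA_nv, 0.6F_yA_gv) + U_bs·F_u·A_nt = 62.12 kips → 46.6 kips.
Bolt shear governs: 37.3 kips.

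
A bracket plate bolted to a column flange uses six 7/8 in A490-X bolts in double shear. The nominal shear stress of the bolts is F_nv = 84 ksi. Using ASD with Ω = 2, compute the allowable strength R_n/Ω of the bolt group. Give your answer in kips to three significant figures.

303 kips

A_b = π × 0.875² / 4 = 0.6013 in².
R_n = F_nv · A_b · n · n_s = 84 × 0.6013 × 6 × 2 = 606.1 kips.
Allowable strength R_n/Ω = 606.1 / 2 = 303 kips.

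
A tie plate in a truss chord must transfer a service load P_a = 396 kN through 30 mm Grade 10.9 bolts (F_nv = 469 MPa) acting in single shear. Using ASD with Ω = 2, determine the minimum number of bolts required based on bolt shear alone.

3 bolts

A_b = π·30²/4 = 706.9 mm².
Per-bolt allowable strength R_n/Ω = 469 × 706.9 × 1 / 1000 / 2 = 165.8 kN.
n ≥ 396 / 165.8 = 2.389 → use 3 bolts.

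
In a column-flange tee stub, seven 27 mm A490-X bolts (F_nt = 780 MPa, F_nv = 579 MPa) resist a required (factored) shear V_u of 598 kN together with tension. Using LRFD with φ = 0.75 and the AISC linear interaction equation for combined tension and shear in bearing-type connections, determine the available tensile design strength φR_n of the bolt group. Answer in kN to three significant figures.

A_b = π·27²/4 = 572.6 mm²; f_rv = 598 × 1000 / (7 × 572.6) = 149.2 MPa.
F'_nt = 1.3 F_nt − (F_nt / φF_nv) f_rv = 1.3·780 − (780/(0.75·579))·149.2 = 746 MPa, capped at F_nt → F'_nt = 746 MPa.
R_n = F'_nt · A_b · n = 746 × 572.6 × 7 / 1000 = 2990 kN.
Design strength φR_n = 0.75 × 2990 = 2240 kN.

2240 kN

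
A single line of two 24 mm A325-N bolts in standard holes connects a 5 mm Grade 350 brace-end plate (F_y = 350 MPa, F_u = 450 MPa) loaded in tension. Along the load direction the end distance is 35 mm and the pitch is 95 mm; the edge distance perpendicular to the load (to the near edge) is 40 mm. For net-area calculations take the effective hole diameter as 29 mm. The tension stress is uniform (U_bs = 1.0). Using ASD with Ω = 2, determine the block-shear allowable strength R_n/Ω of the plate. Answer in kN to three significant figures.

87.1 kN

Shear plane L_v = 35 + 1·95 = 130 mm; A_gv = 130 × 5 = 650 mm².
A_nv = (130 − 1.5·29) × 5 = 432.5 mm².
A_nt = (40 − 0.5·29) × 5 = 127.5 mm².
0.6 F_u A_nv = 116.8 kN; 0.6 F_y A_gv = 136.5 kN → shear rupture governs the shear term.
R_n = 116.8 + 1.0 × 450 × 127.5 / 1000 = 174.2 kN.
Allowable strength R_n/Ω = 174.2 / 2 = 87.1 kN.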